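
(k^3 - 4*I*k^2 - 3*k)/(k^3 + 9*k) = (k - I)/(k + 3*I)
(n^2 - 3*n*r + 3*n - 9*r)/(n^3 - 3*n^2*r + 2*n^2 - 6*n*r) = (n + 3)/(n*(n + 2))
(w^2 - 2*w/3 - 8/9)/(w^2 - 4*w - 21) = (-9*w^2 + 6*w + 8)/(9*(-w^2 + 4*w + 21))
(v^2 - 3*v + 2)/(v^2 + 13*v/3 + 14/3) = 3*(v^2 - 3*v + 2)/(3*v^2 + 13*v + 14)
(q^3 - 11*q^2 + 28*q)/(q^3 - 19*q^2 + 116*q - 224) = q/(q - 8)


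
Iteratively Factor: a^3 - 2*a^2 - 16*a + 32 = (a - 4)*(a^2 + 2*a - 8) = (a - 4)*(a - 2)*(a + 4)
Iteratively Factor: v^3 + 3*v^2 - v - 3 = (v + 3)*(v^2 - 1) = (v + 1)*(v + 3)*(v - 1)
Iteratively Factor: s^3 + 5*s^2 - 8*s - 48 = (s + 4)*(s^2 + s - 12) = (s - 3)*(s + 4)*(s + 4)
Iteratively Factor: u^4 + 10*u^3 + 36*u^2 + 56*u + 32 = (u + 2)*(u^3 + 8*u^2 + 20*u + 16) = (u + 2)^2*(u^2 + 6*u + 8) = (u + 2)^2*(u + 4)*(u + 2)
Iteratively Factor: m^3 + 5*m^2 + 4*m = (m + 1)*(m^2 + 4*m) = (m + 1)*(m + 4)*(m)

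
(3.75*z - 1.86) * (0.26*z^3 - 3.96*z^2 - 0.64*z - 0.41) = 0.975*z^4 - 15.3336*z^3 + 4.9656*z^2 - 0.3471*z + 0.7626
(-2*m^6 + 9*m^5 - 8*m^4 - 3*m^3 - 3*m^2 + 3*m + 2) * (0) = 0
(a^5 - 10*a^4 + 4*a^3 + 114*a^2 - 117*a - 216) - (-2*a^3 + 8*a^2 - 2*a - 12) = a^5 - 10*a^4 + 6*a^3 + 106*a^2 - 115*a - 204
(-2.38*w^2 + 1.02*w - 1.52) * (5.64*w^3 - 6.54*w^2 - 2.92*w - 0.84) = -13.4232*w^5 + 21.318*w^4 - 8.294*w^3 + 8.9616*w^2 + 3.5816*w + 1.2768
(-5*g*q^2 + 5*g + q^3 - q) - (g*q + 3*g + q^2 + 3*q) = -5*g*q^2 - g*q + 2*g + q^3 - q^2 - 4*q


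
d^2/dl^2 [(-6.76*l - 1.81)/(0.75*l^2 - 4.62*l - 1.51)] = ((1.5*l - 4.62)*(3.0*l - 9.24)*(6.76*l + 1.81) + (30.42*l - 59.7474)*(-0.75*l^2 + 4.62*l + 1.51))/(-0.75*l^2 + 4.62*l + 1.51)^3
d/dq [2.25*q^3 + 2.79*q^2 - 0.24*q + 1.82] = 6.75*q^2 + 5.58*q - 0.24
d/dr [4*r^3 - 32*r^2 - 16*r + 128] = 12*r^2 - 64*r - 16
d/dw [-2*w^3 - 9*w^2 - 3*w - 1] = -6*w^2 - 18*w - 3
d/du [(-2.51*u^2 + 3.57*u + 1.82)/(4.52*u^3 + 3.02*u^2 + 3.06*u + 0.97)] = (11.3452*u^4 - 32.2728*u^3 - 43.1412*u^2 - 15.8622*u - 2.1063)/(20.4304*u^6 + 27.3008*u^5 + 36.7828*u^4 + 27.2512*u^3 + 15.2224*u^2 + 5.9364*u + 0.9409)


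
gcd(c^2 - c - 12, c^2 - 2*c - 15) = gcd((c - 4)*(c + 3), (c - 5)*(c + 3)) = c + 3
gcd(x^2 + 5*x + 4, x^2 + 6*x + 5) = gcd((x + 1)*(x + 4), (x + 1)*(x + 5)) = x + 1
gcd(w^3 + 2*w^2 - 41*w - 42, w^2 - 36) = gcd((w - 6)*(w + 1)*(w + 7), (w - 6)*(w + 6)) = w - 6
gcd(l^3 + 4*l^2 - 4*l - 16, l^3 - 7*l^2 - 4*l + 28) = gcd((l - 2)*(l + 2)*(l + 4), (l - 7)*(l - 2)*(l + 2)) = l^2 - 4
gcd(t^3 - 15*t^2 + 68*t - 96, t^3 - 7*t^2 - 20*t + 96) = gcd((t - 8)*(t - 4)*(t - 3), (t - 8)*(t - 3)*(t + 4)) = t^2 - 11*t + 24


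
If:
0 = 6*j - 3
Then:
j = 1/2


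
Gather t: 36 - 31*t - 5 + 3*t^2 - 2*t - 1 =3*t^2 - 33*t + 30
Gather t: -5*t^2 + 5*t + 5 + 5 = -5*t^2 + 5*t + 10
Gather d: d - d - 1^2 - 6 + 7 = 0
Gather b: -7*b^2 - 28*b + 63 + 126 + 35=-7*b^2 - 28*b + 224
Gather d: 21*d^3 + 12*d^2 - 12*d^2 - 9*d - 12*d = 21*d^3 - 21*d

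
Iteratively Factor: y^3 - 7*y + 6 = (y - 1)*(y^2 + y - 6) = (y - 2)*(y - 1)*(y + 3)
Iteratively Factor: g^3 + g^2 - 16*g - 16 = (g + 1)*(g^2 - 16) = (g + 1)*(g + 4)*(g - 4)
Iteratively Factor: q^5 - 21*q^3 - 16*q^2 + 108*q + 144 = (q + 3)*(q^4 - 3*q^3 - 12*q^2 + 20*q + 48) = (q - 4)*(q + 3)*(q^3 + q^2 - 8*q - 12) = (q - 4)*(q - 3)*(q + 3)*(q^2 + 4*q + 4) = (q - 4)*(q - 3)*(q + 2)*(q + 3)*(q + 2)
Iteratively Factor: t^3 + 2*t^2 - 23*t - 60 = (t + 3)*(t^2 - t - 20) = (t - 5)*(t + 3)*(t + 4)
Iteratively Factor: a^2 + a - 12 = (a + 4)*(a - 3)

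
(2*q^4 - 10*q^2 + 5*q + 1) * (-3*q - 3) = -6*q^5 - 6*q^4 + 30*q^3 + 15*q^2 - 18*q - 3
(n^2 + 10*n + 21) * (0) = 0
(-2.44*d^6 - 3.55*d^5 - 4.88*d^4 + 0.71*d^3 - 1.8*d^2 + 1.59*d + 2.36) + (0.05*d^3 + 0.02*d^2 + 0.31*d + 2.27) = -2.44*d^6 - 3.55*d^5 - 4.88*d^4 + 0.76*d^3 - 1.78*d^2 + 1.9*d + 4.63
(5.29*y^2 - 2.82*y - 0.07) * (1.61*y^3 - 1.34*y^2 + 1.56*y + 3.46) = 8.5169*y^5 - 11.6288*y^4 + 11.9185*y^3 + 13.998*y^2 - 9.8664*y - 0.2422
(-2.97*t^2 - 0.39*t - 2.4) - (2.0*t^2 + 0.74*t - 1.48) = -4.97*t^2 - 1.13*t - 0.92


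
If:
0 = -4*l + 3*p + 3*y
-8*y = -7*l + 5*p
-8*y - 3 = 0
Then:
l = -27/8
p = -33/8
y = -3/8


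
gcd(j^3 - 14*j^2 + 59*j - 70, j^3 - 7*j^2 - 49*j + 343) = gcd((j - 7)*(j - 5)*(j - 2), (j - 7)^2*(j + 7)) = j - 7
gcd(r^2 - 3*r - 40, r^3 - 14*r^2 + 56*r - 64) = r - 8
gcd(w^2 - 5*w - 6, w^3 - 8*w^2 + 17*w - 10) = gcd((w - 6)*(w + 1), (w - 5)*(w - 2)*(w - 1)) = 1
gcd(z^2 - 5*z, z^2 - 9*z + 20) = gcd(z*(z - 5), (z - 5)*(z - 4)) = z - 5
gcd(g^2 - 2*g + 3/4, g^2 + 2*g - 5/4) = g - 1/2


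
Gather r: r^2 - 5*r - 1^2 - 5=r^2 - 5*r - 6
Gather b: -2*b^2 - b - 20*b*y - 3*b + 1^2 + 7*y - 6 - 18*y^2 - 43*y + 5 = -2*b^2 + b*(-20*y - 4) - 18*y^2 - 36*y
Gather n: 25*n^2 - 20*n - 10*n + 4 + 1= 25*n^2 - 30*n + 5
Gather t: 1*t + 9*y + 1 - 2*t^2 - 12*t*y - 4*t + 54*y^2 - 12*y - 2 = -2*t^2 + t*(-12*y - 3) + 54*y^2 - 3*y - 1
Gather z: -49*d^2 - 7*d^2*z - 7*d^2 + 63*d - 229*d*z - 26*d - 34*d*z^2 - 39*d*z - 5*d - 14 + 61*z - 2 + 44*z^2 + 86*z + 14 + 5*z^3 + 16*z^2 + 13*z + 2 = -56*d^2 + 32*d + 5*z^3 + z^2*(60 - 34*d) + z*(-7*d^2 - 268*d + 160)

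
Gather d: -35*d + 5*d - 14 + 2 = -30*d - 12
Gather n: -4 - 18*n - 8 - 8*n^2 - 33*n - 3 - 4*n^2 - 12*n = -12*n^2 - 63*n - 15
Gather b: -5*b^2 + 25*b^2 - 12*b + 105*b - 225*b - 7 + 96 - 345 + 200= 20*b^2 - 132*b - 56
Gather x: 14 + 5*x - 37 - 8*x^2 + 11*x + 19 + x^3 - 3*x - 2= x^3 - 8*x^2 + 13*x - 6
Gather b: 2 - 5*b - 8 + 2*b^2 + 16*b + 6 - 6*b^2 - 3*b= -4*b^2 + 8*b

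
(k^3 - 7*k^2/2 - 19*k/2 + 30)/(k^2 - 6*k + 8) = (2*k^2 + k - 15)/(2*(k - 2))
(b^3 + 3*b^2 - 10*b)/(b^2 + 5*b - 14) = b*(b + 5)/(b + 7)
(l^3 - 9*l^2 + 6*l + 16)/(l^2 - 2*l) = l - 7 - 8/l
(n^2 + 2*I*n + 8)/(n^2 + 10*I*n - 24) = (n - 2*I)/(n + 6*I)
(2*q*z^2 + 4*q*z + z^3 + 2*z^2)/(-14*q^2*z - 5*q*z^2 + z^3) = (z + 2)/(-7*q + z)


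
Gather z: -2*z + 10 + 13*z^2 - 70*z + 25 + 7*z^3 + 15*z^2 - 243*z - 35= 7*z^3 + 28*z^2 - 315*z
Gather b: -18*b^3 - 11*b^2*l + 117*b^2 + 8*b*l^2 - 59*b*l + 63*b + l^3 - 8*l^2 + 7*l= -18*b^3 + b^2*(117 - 11*l) + b*(8*l^2 - 59*l + 63) + l^3 - 8*l^2 + 7*l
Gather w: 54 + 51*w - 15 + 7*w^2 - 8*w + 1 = 7*w^2 + 43*w + 40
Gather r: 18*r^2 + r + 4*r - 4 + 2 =18*r^2 + 5*r - 2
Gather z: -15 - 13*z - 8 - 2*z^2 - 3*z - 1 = -2*z^2 - 16*z - 24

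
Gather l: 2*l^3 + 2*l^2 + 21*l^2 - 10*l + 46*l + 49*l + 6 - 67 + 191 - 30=2*l^3 + 23*l^2 + 85*l + 100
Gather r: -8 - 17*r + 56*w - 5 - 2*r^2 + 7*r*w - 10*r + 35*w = -2*r^2 + r*(7*w - 27) + 91*w - 13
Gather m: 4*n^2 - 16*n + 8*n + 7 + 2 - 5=4*n^2 - 8*n + 4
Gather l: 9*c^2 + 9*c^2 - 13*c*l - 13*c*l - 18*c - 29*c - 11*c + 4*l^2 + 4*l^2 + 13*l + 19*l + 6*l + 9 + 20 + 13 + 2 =18*c^2 - 58*c + 8*l^2 + l*(38 - 26*c) + 44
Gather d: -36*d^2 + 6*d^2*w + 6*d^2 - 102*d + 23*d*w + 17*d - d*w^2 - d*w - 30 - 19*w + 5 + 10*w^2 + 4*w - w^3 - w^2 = d^2*(6*w - 30) + d*(-w^2 + 22*w - 85) - w^3 + 9*w^2 - 15*w - 25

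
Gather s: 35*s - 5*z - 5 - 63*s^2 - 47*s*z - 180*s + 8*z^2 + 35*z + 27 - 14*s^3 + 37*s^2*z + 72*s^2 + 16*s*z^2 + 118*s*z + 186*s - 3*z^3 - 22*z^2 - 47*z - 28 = -14*s^3 + s^2*(37*z + 9) + s*(16*z^2 + 71*z + 41) - 3*z^3 - 14*z^2 - 17*z - 6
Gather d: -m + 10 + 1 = 11 - m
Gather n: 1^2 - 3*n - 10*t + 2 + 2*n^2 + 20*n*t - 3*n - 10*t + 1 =2*n^2 + n*(20*t - 6) - 20*t + 4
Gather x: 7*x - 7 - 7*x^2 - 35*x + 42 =-7*x^2 - 28*x + 35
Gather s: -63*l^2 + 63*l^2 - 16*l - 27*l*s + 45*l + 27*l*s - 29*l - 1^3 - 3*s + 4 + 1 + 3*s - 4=0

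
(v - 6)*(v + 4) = v^2 - 2*v - 24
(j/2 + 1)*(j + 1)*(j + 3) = j^3/2 + 3*j^2 + 11*j/2 + 3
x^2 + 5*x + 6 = (x + 2)*(x + 3)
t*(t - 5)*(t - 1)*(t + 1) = t^4 - 5*t^3 - t^2 + 5*t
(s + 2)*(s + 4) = s^2 + 6*s + 8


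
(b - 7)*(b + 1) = b^2 - 6*b - 7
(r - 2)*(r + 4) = r^2 + 2*r - 8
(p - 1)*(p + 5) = p^2 + 4*p - 5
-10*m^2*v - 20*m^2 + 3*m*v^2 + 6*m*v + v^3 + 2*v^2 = (-2*m + v)*(5*m + v)*(v + 2)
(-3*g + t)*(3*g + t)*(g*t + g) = -9*g^3*t - 9*g^3 + g*t^3 + g*t^2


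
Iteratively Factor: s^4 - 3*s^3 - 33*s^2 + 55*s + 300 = (s + 4)*(s^3 - 7*s^2 - 5*s + 75) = (s - 5)*(s + 4)*(s^2 - 2*s - 15) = (s - 5)^2*(s + 4)*(s + 3)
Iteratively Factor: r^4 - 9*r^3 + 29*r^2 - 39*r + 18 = (r - 3)*(r^3 - 6*r^2 + 11*r - 6) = (r - 3)*(r - 2)*(r^2 - 4*r + 3) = (r - 3)*(r - 2)*(r - 1)*(r - 3)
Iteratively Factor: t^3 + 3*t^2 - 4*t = (t - 1)*(t^2 + 4*t) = (t - 1)*(t + 4)*(t)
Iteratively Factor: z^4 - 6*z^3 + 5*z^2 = (z - 5)*(z^3 - z^2) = z*(z - 5)*(z^2 - z) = z*(z - 5)*(z - 1)*(z)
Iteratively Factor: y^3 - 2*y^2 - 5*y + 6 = (y - 1)*(y^2 - y - 6) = (y - 1)*(y + 2)*(y - 3)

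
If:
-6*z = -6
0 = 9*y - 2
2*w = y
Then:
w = 1/9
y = 2/9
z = 1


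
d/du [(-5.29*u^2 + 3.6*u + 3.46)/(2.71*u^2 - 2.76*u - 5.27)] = (4.8444*u^2 + 37.0034*u - 9.4224)/(7.3441*u^4 - 14.9592*u^3 - 20.9458*u^2 + 29.0904*u + 27.7729)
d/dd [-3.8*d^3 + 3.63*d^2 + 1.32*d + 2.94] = -11.4*d^2 + 7.26*d + 1.32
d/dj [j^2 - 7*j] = 2*j - 7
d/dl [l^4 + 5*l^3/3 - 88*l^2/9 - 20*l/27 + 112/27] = 4*l^3 + 5*l^2 - 176*l/9 - 20/27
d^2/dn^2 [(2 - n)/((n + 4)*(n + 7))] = 2*(-n^3 + 6*n^2 + 150*n + 494)/(n^6 + 33*n^5 + 447*n^4 + 3179*n^3 + 12516*n^2 + 25872*n + 21952)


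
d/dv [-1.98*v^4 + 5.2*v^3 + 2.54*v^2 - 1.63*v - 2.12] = -7.92*v^3 + 15.6*v^2 + 5.08*v - 1.63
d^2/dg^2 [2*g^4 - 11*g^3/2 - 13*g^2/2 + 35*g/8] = 24*g^2 - 33*g - 13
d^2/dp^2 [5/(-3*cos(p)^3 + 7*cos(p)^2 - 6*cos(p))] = 5*((-33*cos(p) + 56*cos(2*p) - 27*cos(3*p))*(3*cos(p)^2 - 7*cos(p) + 6)*cos(p)/4 - 2*(9*cos(p)^2 - 14*cos(p) + 6)^2*sin(p)^2)/((3*cos(p)^2 - 7*cos(p) + 6)^3*cos(p)^3)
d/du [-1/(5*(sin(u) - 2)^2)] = 2*cos(u)/(5*(sin(u) - 2)^3)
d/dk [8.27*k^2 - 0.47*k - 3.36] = 16.54*k - 0.47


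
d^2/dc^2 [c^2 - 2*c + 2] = 2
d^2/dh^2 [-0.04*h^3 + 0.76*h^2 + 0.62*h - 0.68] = 1.52 - 0.24*h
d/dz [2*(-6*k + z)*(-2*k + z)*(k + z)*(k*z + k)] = 2*k*(12*k^3 + 8*k^2*z + 4*k^2 - 21*k*z^2 - 14*k*z + 4*z^3 + 3*z^2)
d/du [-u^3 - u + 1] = -3*u^2 - 1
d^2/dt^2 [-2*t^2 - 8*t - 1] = -4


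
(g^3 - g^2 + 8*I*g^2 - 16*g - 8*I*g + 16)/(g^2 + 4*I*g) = g - 1 + 4*I - 4*I/g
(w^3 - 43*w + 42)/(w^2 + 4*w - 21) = (w^2 - 7*w + 6)/(w - 3)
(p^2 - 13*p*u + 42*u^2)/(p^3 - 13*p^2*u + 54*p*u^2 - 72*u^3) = (p - 7*u)/(p^2 - 7*p*u + 12*u^2)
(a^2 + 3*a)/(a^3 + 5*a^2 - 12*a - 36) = a*(a + 3)/(a^3 + 5*a^2 - 12*a - 36)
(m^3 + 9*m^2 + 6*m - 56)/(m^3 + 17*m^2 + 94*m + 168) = (m - 2)/(m + 6)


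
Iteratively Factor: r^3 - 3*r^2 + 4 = (r + 1)*(r^2 - 4*r + 4) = (r - 2)*(r + 1)*(r - 2)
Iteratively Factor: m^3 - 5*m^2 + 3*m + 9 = (m - 3)*(m^2 - 2*m - 3) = (m - 3)*(m + 1)*(m - 3)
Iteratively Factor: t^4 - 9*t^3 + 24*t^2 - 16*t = (t)*(t^3 - 9*t^2 + 24*t - 16) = t*(t - 1)*(t^2 - 8*t + 16) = t*(t - 4)*(t - 1)*(t - 4)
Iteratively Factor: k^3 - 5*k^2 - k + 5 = (k - 5)*(k^2 - 1) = (k - 5)*(k + 1)*(k - 1)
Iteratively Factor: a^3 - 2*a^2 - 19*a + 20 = (a + 4)*(a^2 - 6*a + 5) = (a - 1)*(a + 4)*(a - 5)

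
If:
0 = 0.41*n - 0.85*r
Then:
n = 2.07317073170732*r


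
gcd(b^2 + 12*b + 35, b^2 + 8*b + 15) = b + 5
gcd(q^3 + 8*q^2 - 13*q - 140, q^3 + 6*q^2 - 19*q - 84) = q^2 + 3*q - 28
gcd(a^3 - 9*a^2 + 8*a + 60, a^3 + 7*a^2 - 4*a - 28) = a + 2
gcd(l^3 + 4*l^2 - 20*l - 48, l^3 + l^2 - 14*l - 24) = l^2 - 2*l - 8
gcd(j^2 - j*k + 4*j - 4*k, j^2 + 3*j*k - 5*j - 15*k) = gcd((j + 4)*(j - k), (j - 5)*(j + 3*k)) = 1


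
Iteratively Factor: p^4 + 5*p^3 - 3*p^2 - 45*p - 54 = (p + 3)*(p^3 + 2*p^2 - 9*p - 18) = (p + 2)*(p + 3)*(p^2 - 9) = (p + 2)*(p + 3)^2*(p - 3)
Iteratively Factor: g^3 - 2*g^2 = (g)*(g^2 - 2*g) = g*(g - 2)*(g)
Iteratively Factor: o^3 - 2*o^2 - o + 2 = (o - 2)*(o^2 - 1) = (o - 2)*(o - 1)*(o + 1)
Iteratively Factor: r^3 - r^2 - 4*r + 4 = (r - 1)*(r^2 - 4) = (r - 1)*(r + 2)*(r - 2)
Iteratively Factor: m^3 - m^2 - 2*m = (m)*(m^2 - m - 2) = m*(m - 2)*(m + 1)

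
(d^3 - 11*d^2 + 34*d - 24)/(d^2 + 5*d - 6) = (d^2 - 10*d + 24)/(d + 6)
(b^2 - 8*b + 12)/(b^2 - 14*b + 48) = (b - 2)/(b - 8)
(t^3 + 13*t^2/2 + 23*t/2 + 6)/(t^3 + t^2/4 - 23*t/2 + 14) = 2*(2*t^2 + 5*t + 3)/(4*t^2 - 15*t + 14)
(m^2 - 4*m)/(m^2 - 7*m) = (m - 4)/(m - 7)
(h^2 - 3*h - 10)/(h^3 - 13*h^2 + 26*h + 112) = (h - 5)/(h^2 - 15*h + 56)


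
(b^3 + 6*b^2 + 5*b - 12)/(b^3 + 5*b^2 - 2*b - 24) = (b - 1)/(b - 2)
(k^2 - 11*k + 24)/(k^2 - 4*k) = (k^2 - 11*k + 24)/(k*(k - 4))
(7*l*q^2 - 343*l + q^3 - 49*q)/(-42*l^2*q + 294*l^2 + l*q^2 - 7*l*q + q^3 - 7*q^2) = (q + 7)/(-6*l + q)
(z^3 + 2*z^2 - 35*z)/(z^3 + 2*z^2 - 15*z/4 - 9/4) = 4*z*(z^2 + 2*z - 35)/(4*z^3 + 8*z^2 - 15*z - 9)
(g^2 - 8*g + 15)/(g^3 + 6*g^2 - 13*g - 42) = (g - 5)/(g^2 + 9*g + 14)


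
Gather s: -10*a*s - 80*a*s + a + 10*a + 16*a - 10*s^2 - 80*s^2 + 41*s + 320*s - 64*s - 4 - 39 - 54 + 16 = 27*a - 90*s^2 + s*(297 - 90*a) - 81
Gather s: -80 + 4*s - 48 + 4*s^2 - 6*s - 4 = 4*s^2 - 2*s - 132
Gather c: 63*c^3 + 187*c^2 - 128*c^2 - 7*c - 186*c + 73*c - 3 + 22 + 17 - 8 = 63*c^3 + 59*c^2 - 120*c + 28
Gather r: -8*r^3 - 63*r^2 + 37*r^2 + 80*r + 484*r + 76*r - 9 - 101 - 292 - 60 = -8*r^3 - 26*r^2 + 640*r - 462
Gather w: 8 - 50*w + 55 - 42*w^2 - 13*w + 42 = -42*w^2 - 63*w + 105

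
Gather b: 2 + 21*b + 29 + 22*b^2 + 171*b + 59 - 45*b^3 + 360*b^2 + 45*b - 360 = -45*b^3 + 382*b^2 + 237*b - 270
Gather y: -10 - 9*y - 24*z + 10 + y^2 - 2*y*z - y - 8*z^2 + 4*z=y^2 + y*(-2*z - 10) - 8*z^2 - 20*z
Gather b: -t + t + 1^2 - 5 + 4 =0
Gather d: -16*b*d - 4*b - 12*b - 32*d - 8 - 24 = -16*b + d*(-16*b - 32) - 32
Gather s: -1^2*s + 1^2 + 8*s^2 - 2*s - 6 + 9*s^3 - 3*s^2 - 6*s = 9*s^3 + 5*s^2 - 9*s - 5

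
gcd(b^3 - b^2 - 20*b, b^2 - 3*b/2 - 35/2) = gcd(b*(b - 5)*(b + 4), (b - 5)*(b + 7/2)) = b - 5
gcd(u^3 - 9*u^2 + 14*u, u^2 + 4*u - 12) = u - 2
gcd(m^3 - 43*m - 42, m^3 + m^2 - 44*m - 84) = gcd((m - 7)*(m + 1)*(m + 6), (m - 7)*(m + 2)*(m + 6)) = m^2 - m - 42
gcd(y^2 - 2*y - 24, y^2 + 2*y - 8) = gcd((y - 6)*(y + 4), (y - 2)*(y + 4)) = y + 4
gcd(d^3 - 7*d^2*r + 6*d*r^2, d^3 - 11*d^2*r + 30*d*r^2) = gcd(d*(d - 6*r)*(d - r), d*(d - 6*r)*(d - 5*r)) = -d^2 + 6*d*r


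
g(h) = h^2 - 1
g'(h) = 2*h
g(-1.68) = 1.82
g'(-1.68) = -3.36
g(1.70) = 1.89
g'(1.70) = 3.40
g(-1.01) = 0.02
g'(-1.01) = -2.02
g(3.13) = 8.80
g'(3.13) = 6.26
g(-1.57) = 1.46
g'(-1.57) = -3.14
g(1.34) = 0.80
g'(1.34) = 2.68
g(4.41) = 18.45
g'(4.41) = 8.82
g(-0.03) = -1.00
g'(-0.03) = -0.06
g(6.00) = 35.00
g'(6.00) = 12.00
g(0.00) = -1.00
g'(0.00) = 0.00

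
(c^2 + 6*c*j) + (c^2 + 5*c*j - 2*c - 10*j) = 2*c^2 + 11*c*j - 2*c - 10*j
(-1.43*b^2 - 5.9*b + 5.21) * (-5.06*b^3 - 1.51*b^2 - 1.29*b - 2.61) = 7.2358*b^5 + 32.0133*b^4 - 15.6089*b^3 + 3.4762*b^2 + 8.6781*b - 13.5981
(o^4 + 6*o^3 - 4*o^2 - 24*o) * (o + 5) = o^5 + 11*o^4 + 26*o^3 - 44*o^2 - 120*o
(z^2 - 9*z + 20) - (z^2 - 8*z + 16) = 4 - z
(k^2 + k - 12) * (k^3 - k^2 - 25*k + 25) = k^5 - 38*k^3 + 12*k^2 + 325*k - 300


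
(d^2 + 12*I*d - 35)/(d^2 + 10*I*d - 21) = (d + 5*I)/(d + 3*I)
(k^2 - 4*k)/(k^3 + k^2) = (k - 4)/(k*(k + 1))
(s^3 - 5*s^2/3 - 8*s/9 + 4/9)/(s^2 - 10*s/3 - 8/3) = (3*s^2 - 7*s + 2)/(3*(s - 4))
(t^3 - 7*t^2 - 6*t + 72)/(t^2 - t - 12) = t - 6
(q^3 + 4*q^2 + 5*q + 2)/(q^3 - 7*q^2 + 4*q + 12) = (q^2 + 3*q + 2)/(q^2 - 8*q + 12)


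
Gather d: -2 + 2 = 0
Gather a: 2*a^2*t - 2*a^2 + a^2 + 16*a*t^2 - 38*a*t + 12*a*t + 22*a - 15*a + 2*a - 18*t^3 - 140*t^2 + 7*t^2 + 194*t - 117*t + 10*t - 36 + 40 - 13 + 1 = a^2*(2*t - 1) + a*(16*t^2 - 26*t + 9) - 18*t^3 - 133*t^2 + 87*t - 8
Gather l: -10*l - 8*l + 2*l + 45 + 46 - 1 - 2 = 88 - 16*l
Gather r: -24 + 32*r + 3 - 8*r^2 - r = -8*r^2 + 31*r - 21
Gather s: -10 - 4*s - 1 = -4*s - 11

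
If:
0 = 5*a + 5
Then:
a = -1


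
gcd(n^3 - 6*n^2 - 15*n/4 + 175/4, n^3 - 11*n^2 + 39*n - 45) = n - 5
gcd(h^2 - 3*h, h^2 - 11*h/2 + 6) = 1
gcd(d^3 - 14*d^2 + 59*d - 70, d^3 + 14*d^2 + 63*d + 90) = 1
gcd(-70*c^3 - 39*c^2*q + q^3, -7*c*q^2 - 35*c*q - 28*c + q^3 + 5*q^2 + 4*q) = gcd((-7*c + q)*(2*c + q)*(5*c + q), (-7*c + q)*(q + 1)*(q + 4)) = -7*c + q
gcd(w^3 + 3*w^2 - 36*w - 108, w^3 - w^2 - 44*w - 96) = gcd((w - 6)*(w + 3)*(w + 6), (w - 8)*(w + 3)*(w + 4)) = w + 3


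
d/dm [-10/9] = 0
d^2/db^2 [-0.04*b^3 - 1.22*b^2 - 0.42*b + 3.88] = -0.24*b - 2.44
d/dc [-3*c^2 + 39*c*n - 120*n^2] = -6*c + 39*n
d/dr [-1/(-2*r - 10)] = -1/(2*(r + 5)^2)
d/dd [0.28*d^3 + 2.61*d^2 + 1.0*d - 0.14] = 0.84*d^2 + 5.22*d + 1.0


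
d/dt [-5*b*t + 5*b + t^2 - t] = -5*b + 2*t - 1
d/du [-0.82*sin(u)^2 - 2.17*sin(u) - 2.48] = -(1.64*sin(u) + 2.17)*cos(u)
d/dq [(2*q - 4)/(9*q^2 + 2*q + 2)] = 6*(-3*q^2 + 12*q + 2)/(81*q^4 + 36*q^3 + 40*q^2 + 8*q + 4)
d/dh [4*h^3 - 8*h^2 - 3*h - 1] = 12*h^2 - 16*h - 3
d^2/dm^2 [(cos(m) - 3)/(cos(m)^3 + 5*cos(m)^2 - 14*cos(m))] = (2*(cos(m) - 3)*(3*cos(m)^2 + 10*cos(m) - 14)^2*sin(m)^2 - (cos(m)^2 + 5*cos(m) - 14)^2*cos(m)^3 + (cos(m)^2 + 5*cos(m) - 14)*(12*(1 - cos(2*m))^2 + 318*cos(m) - 372*cos(2*m) + 26*cos(3*m) + 9*cos(4*m) + 35)*cos(m)/8)/((cos(m)^2 + 5*cos(m) - 14)^3*cos(m)^3)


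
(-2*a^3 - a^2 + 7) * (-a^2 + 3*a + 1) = 2*a^5 - 5*a^4 - 5*a^3 - 8*a^2 + 21*a + 7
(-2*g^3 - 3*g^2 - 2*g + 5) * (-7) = 14*g^3 + 21*g^2 + 14*g - 35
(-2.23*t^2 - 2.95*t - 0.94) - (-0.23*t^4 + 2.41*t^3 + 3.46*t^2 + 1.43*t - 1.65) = 0.23*t^4 - 2.41*t^3 - 5.69*t^2 - 4.38*t + 0.71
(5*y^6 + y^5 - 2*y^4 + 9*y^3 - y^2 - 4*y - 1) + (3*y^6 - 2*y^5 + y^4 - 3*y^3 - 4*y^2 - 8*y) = 8*y^6 - y^5 - y^4 + 6*y^3 - 5*y^2 - 12*y - 1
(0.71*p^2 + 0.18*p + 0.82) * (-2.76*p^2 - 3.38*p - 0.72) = -1.9596*p^4 - 2.8966*p^3 - 3.3828*p^2 - 2.9012*p - 0.5904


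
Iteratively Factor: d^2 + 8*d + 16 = (d + 4)*(d + 4)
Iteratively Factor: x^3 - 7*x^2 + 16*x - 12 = (x - 2)*(x^2 - 5*x + 6) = (x - 3)*(x - 2)*(x - 2)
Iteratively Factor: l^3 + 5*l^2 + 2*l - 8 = (l - 1)*(l^2 + 6*l + 8) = (l - 1)*(l + 4)*(l + 2)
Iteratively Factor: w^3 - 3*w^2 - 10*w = (w + 2)*(w^2 - 5*w) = w*(w + 2)*(w - 5)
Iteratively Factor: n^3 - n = (n + 1)*(n^2 - n) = (n - 1)*(n + 1)*(n)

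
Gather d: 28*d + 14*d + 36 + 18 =42*d + 54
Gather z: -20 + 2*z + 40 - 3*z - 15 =5 - z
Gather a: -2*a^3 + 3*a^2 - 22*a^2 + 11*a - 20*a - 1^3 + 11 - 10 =-2*a^3 - 19*a^2 - 9*a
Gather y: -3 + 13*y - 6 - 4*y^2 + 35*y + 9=-4*y^2 + 48*y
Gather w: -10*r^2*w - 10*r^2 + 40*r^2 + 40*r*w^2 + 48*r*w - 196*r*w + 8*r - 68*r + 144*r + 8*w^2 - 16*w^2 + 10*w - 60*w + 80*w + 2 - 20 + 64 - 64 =30*r^2 + 84*r + w^2*(40*r - 8) + w*(-10*r^2 - 148*r + 30) - 18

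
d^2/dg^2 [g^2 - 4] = 2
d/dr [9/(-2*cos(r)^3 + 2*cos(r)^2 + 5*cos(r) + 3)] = 36*(-6*cos(r)^2 + 4*cos(r) + 5)*sin(r)/(4*sin(r)^2 - 7*cos(r) + cos(3*r) - 10)^2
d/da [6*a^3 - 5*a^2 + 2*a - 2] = 18*a^2 - 10*a + 2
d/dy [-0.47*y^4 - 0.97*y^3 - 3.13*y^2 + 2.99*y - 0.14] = -1.88*y^3 - 2.91*y^2 - 6.26*y + 2.99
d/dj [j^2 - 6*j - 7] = 2*j - 6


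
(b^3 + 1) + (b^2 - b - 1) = b^3 + b^2 - b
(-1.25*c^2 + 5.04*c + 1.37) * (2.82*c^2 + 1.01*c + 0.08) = -3.525*c^4 + 12.9503*c^3 + 8.8538*c^2 + 1.7869*c + 0.1096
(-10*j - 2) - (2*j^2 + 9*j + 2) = -2*j^2 - 19*j - 4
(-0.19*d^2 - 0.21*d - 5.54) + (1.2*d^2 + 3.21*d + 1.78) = 1.01*d^2 + 3.0*d - 3.76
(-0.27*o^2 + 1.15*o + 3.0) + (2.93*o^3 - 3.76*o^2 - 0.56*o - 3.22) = 2.93*o^3 - 4.03*o^2 + 0.59*o - 0.22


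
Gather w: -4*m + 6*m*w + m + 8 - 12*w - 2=-3*m + w*(6*m - 12) + 6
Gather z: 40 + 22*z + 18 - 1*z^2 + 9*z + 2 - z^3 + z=-z^3 - z^2 + 32*z + 60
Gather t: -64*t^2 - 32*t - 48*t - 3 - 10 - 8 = -64*t^2 - 80*t - 21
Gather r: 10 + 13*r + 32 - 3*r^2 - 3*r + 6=-3*r^2 + 10*r + 48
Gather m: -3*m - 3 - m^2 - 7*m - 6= -m^2 - 10*m - 9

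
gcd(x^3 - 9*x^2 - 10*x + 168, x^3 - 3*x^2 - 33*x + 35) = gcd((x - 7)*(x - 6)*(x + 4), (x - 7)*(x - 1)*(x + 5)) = x - 7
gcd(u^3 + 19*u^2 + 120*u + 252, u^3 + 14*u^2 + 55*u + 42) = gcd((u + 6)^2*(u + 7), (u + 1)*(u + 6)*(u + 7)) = u^2 + 13*u + 42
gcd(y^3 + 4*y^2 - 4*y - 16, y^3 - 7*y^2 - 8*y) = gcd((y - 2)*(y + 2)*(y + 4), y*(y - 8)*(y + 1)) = 1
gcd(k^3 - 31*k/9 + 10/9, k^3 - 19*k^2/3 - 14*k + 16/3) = k^2 + 5*k/3 - 2/3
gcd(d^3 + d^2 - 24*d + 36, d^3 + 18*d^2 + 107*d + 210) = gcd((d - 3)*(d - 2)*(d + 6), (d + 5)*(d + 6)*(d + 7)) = d + 6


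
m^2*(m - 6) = m^3 - 6*m^2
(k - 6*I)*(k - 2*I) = k^2 - 8*I*k - 12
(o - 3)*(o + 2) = o^2 - o - 6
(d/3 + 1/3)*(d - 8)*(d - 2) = d^3/3 - 3*d^2 + 2*d + 16/3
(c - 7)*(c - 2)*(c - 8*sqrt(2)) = c^3 - 8*sqrt(2)*c^2 - 9*c^2 + 14*c + 72*sqrt(2)*c - 112*sqrt(2)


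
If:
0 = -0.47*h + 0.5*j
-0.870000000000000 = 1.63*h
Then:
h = -0.53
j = -0.50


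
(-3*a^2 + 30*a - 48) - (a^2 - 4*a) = -4*a^2 + 34*a - 48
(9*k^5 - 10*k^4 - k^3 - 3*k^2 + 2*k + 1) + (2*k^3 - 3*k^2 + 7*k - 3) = 9*k^5 - 10*k^4 + k^3 - 6*k^2 + 9*k - 2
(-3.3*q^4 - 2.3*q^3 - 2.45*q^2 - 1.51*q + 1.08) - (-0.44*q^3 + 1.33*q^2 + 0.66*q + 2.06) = -3.3*q^4 - 1.86*q^3 - 3.78*q^2 - 2.17*q - 0.98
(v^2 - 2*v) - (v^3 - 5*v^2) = -v^3 + 6*v^2 - 2*v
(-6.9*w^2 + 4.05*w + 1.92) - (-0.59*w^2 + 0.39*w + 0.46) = -6.31*w^2 + 3.66*w + 1.46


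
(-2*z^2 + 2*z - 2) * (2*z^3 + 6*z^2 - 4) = -4*z^5 - 8*z^4 + 8*z^3 - 4*z^2 - 8*z + 8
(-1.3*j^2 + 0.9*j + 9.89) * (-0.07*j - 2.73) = 0.091*j^3 + 3.486*j^2 - 3.1493*j - 26.9997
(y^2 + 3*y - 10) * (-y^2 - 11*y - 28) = -y^4 - 14*y^3 - 51*y^2 + 26*y + 280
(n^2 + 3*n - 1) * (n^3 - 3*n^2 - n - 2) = n^5 - 11*n^3 - 2*n^2 - 5*n + 2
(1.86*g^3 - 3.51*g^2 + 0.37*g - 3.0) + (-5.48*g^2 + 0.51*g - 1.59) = 1.86*g^3 - 8.99*g^2 + 0.88*g - 4.59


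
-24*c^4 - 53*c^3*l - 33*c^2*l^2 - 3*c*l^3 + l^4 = (-8*c + l)*(c + l)^2*(3*c + l)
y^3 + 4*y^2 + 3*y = y*(y + 1)*(y + 3)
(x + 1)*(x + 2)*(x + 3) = x^3 + 6*x^2 + 11*x + 6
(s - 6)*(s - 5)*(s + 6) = s^3 - 5*s^2 - 36*s + 180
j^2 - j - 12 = (j - 4)*(j + 3)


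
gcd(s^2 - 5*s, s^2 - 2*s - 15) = s - 5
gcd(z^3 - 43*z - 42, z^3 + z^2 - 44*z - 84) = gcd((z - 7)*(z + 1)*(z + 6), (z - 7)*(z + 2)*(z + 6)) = z^2 - z - 42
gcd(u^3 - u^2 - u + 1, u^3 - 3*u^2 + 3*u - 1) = u^2 - 2*u + 1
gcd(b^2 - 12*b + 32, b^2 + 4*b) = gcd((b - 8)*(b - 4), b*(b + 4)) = 1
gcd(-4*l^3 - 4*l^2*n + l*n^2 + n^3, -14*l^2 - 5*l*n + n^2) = 2*l + n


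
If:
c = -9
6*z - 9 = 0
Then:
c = -9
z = 3/2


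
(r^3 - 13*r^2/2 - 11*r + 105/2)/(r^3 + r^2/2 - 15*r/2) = (r - 7)/r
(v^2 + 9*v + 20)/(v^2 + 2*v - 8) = (v + 5)/(v - 2)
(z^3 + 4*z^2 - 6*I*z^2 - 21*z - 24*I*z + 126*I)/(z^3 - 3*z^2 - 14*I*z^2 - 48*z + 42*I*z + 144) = (z + 7)/(z - 8*I)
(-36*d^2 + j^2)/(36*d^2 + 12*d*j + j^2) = (-6*d + j)/(6*d + j)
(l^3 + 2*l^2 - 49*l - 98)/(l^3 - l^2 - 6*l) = (l^2 - 49)/(l*(l - 3))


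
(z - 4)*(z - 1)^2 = z^3 - 6*z^2 + 9*z - 4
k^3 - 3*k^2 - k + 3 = (k - 3)*(k - 1)*(k + 1)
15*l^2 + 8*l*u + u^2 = (3*l + u)*(5*l + u)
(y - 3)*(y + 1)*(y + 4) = y^3 + 2*y^2 - 11*y - 12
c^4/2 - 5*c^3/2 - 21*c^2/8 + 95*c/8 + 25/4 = (c/2 + 1)*(c - 5)*(c - 5/2)*(c + 1/2)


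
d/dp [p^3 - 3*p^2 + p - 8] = 3*p^2 - 6*p + 1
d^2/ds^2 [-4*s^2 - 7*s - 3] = -8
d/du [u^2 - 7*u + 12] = 2*u - 7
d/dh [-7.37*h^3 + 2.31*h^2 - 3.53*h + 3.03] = -22.11*h^2 + 4.62*h - 3.53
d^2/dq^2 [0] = 0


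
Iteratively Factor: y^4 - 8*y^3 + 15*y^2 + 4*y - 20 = (y - 2)*(y^3 - 6*y^2 + 3*y + 10) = (y - 2)*(y + 1)*(y^2 - 7*y + 10) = (y - 5)*(y - 2)*(y + 1)*(y - 2)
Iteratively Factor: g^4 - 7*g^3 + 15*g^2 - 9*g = (g - 3)*(g^3 - 4*g^2 + 3*g) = g*(g - 3)*(g^2 - 4*g + 3) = g*(g - 3)*(g - 1)*(g - 3)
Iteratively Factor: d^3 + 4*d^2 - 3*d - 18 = (d + 3)*(d^2 + d - 6) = (d - 2)*(d + 3)*(d + 3)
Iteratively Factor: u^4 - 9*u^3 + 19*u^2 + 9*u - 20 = (u - 5)*(u^3 - 4*u^2 - u + 4) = (u - 5)*(u - 4)*(u^2 - 1) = (u - 5)*(u - 4)*(u + 1)*(u - 1)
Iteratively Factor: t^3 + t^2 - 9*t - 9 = (t + 3)*(t^2 - 2*t - 3) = (t - 3)*(t + 3)*(t + 1)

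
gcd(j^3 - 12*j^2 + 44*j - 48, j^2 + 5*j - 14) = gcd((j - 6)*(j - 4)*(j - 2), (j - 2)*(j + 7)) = j - 2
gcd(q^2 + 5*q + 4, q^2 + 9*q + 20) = q + 4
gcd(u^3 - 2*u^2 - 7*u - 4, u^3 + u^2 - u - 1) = u^2 + 2*u + 1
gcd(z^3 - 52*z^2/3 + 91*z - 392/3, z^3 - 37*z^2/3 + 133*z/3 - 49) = z^2 - 28*z/3 + 49/3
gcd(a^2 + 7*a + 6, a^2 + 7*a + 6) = a^2 + 7*a + 6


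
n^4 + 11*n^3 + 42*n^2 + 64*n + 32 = (n + 1)*(n + 2)*(n + 4)^2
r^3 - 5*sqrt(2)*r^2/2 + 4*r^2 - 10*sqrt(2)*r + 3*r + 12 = (r + 4)*(r - 3*sqrt(2)/2)*(r - sqrt(2))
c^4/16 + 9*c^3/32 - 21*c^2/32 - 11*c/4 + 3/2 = (c/4 + 1)^2*(c - 3)*(c - 1/2)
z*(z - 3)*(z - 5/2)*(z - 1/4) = z^4 - 23*z^3/4 + 71*z^2/8 - 15*z/8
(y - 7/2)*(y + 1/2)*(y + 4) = y^3 + y^2 - 55*y/4 - 7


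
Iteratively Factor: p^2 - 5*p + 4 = (p - 1)*(p - 4)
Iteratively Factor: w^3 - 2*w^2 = (w)*(w^2 - 2*w) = w^2*(w - 2)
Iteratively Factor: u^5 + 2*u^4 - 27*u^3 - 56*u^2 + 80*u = (u - 5)*(u^4 + 7*u^3 + 8*u^2 - 16*u) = (u - 5)*(u - 1)*(u^3 + 8*u^2 + 16*u) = (u - 5)*(u - 1)*(u + 4)*(u^2 + 4*u) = u*(u - 5)*(u - 1)*(u + 4)*(u + 4)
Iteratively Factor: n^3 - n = (n + 1)*(n^2 - n) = (n - 1)*(n + 1)*(n)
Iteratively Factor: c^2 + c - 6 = (c - 2)*(c + 3)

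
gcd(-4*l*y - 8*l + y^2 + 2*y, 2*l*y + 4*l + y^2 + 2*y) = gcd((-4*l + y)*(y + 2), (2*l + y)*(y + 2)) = y + 2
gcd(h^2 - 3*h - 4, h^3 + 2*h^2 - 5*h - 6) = h + 1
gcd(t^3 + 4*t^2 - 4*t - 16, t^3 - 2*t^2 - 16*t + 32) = t^2 + 2*t - 8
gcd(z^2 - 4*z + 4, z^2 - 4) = z - 2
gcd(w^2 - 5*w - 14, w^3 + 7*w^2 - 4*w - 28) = w + 2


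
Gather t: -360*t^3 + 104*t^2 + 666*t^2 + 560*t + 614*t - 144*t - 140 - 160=-360*t^3 + 770*t^2 + 1030*t - 300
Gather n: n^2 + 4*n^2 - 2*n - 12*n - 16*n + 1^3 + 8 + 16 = 5*n^2 - 30*n + 25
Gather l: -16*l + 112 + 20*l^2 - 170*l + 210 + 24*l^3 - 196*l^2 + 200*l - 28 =24*l^3 - 176*l^2 + 14*l + 294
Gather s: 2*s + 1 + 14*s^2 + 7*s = 14*s^2 + 9*s + 1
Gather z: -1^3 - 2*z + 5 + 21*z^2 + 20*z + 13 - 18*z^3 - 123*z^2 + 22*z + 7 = -18*z^3 - 102*z^2 + 40*z + 24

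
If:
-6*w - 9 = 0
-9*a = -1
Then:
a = 1/9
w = -3/2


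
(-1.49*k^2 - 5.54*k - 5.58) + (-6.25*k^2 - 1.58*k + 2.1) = -7.74*k^2 - 7.12*k - 3.48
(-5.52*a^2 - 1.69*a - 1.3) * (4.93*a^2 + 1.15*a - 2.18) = -27.2136*a^4 - 14.6797*a^3 + 3.6811*a^2 + 2.1892*a + 2.834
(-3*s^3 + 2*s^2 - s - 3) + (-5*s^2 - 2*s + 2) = -3*s^3 - 3*s^2 - 3*s - 1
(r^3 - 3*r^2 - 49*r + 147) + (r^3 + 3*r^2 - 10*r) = 2*r^3 - 59*r + 147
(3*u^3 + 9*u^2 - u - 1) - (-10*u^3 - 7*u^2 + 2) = 13*u^3 + 16*u^2 - u - 3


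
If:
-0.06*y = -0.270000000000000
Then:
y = 4.50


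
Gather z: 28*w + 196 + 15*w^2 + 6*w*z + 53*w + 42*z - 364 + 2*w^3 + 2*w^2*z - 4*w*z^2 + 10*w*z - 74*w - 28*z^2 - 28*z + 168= 2*w^3 + 15*w^2 + 7*w + z^2*(-4*w - 28) + z*(2*w^2 + 16*w + 14)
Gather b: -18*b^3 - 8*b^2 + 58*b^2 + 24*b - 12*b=-18*b^3 + 50*b^2 + 12*b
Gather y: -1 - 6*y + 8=7 - 6*y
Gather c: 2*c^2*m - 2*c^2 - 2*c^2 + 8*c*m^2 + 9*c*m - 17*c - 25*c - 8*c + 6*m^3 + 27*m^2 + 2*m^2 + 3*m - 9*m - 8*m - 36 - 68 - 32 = c^2*(2*m - 4) + c*(8*m^2 + 9*m - 50) + 6*m^3 + 29*m^2 - 14*m - 136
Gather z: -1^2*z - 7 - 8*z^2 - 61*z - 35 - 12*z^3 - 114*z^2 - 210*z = -12*z^3 - 122*z^2 - 272*z - 42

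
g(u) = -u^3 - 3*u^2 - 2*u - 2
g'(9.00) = -299.00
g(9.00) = -992.00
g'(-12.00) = -362.00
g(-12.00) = 1318.00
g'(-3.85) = -23.37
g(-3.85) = 18.30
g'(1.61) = -19.44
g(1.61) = -17.17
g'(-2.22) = -3.47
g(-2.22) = -1.40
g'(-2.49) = -5.66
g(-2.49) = -0.18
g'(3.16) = -50.92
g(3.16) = -69.83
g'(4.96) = -105.56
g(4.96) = -207.75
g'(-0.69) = 0.71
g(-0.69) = -1.72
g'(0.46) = -5.39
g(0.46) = -3.65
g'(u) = -3*u^2 - 6*u - 2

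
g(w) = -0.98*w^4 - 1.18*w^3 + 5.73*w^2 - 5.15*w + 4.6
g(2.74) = -46.00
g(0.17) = 3.88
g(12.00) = -21592.40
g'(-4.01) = 144.74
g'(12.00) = -7151.15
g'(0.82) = -0.29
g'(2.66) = -73.49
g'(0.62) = -0.34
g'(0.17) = -3.32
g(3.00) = -70.52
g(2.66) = -39.83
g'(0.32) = -1.97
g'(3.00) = -108.47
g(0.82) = 3.14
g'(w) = -3.92*w^3 - 3.54*w^2 + 11.46*w - 5.15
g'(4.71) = -439.29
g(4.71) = -498.13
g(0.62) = 3.18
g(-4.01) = -59.92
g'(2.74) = -80.96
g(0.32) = 3.49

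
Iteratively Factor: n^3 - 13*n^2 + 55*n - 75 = (n - 5)*(n^2 - 8*n + 15) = (n - 5)*(n - 3)*(n - 5)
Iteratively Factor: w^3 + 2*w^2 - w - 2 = (w + 1)*(w^2 + w - 2) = (w + 1)*(w + 2)*(w - 1)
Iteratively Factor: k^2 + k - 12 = (k - 3)*(k + 4)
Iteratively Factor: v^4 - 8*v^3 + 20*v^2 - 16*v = (v - 4)*(v^3 - 4*v^2 + 4*v) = (v - 4)*(v - 2)*(v^2 - 2*v) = (v - 4)*(v - 2)^2*(v)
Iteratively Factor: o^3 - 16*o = (o)*(o^2 - 16) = o*(o - 4)*(o + 4)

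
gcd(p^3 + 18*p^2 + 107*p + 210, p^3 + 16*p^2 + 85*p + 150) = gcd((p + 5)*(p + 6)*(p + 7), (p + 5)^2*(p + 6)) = p^2 + 11*p + 30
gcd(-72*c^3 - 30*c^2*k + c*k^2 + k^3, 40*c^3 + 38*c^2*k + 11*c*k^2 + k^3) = 4*c + k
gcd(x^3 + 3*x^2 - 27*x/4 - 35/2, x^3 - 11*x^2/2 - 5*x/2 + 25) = x^2 - x/2 - 5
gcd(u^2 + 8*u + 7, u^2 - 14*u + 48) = 1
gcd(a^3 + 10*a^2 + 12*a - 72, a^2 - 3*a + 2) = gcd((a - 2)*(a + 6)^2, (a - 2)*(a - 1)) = a - 2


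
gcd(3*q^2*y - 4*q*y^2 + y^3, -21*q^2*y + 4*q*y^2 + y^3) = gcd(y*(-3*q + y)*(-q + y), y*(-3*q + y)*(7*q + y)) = -3*q*y + y^2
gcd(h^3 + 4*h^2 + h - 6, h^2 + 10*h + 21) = h + 3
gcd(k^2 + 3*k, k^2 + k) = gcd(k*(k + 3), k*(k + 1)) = k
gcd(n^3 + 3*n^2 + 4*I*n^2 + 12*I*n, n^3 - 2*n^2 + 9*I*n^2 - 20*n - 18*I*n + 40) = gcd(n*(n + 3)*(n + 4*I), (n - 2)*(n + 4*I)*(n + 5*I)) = n + 4*I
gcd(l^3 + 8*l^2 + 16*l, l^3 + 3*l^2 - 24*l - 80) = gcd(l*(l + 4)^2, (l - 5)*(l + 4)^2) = l^2 + 8*l + 16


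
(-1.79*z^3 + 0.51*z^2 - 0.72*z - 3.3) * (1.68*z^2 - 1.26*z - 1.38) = -3.0072*z^5 + 3.1122*z^4 + 0.618*z^3 - 5.3406*z^2 + 5.1516*z + 4.554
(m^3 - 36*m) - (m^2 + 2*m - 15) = m^3 - m^2 - 38*m + 15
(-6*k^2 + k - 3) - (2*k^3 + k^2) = -2*k^3 - 7*k^2 + k - 3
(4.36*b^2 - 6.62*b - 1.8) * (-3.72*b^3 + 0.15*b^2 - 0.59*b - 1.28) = -16.2192*b^5 + 25.2804*b^4 + 3.1306*b^3 - 1.945*b^2 + 9.5356*b + 2.304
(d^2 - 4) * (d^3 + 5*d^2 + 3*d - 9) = d^5 + 5*d^4 - d^3 - 29*d^2 - 12*d + 36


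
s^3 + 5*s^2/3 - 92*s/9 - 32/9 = (s - 8/3)*(s + 1/3)*(s + 4)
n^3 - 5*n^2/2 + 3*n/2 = n*(n - 3/2)*(n - 1)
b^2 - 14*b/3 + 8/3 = (b - 4)*(b - 2/3)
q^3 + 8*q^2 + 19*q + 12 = (q + 1)*(q + 3)*(q + 4)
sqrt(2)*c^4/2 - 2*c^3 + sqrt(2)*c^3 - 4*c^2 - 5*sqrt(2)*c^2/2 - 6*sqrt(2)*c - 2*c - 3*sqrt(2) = (c + 1)^2*(c - 3*sqrt(2))*(sqrt(2)*c/2 + 1)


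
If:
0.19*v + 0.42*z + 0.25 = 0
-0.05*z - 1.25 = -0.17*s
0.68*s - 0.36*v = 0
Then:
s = 5.74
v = 10.84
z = -5.50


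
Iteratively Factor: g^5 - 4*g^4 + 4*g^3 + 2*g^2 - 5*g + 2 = (g - 1)*(g^4 - 3*g^3 + g^2 + 3*g - 2) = (g - 1)^2*(g^3 - 2*g^2 - g + 2) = (g - 1)^2*(g + 1)*(g^2 - 3*g + 2) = (g - 2)*(g - 1)^2*(g + 1)*(g - 1)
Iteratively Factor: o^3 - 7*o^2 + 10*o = (o - 5)*(o^2 - 2*o) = o*(o - 5)*(o - 2)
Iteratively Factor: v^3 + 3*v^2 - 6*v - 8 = (v + 1)*(v^2 + 2*v - 8) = (v + 1)*(v + 4)*(v - 2)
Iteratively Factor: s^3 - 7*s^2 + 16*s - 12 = (s - 2)*(s^2 - 5*s + 6) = (s - 3)*(s - 2)*(s - 2)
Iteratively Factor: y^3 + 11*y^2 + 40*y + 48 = (y + 4)*(y^2 + 7*y + 12) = (y + 4)^2*(y + 3)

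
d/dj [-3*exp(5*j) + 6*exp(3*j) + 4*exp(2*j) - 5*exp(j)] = (-15*exp(4*j) + 18*exp(2*j) + 8*exp(j) - 5)*exp(j)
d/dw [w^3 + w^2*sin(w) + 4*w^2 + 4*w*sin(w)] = w^2*cos(w) + 3*w^2 + 2*w*sin(w) + 4*w*cos(w) + 8*w + 4*sin(w)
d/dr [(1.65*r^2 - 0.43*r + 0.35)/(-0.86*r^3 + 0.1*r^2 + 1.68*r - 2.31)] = (1.419*r^4 - 0.7396*r^3 + 3.718*r^2 - 7.693*r + 0.4053)/(0.7396*r^6 - 0.172*r^5 - 2.8796*r^4 + 4.3092*r^3 + 2.3604*r^2 - 7.7616*r + 5.3361)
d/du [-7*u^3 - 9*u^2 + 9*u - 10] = -21*u^2 - 18*u + 9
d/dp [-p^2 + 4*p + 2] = 4 - 2*p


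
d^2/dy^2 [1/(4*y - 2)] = 4/(2*y - 1)^3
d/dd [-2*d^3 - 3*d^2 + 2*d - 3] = -6*d^2 - 6*d + 2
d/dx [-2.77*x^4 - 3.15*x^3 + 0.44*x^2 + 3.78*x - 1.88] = -11.08*x^3 - 9.45*x^2 + 0.88*x + 3.78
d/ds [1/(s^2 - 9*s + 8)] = (9 - 2*s)/(s^2 - 9*s + 8)^2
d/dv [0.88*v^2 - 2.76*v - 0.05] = 1.76*v - 2.76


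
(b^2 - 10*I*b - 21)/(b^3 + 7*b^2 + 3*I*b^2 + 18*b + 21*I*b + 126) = (b - 7*I)/(b^2 + b*(7 + 6*I) + 42*I)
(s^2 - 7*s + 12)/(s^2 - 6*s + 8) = (s - 3)/(s - 2)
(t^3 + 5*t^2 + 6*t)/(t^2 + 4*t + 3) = t*(t + 2)/(t + 1)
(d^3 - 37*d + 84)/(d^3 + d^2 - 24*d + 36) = (d^2 + 3*d - 28)/(d^2 + 4*d - 12)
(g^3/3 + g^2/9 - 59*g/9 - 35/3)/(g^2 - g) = (3*g^3 + g^2 - 59*g - 105)/(9*g*(g - 1))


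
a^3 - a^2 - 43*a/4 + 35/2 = (a - 5/2)*(a - 2)*(a + 7/2)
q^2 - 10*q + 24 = (q - 6)*(q - 4)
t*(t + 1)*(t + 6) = t^3 + 7*t^2 + 6*t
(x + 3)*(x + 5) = x^2 + 8*x + 15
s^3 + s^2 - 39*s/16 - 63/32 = (s - 3/2)*(s + 3/4)*(s + 7/4)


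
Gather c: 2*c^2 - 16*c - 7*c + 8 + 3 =2*c^2 - 23*c + 11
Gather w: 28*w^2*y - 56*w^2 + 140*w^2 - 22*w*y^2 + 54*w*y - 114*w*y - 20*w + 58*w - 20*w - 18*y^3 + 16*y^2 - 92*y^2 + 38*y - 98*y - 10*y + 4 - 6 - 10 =w^2*(28*y + 84) + w*(-22*y^2 - 60*y + 18) - 18*y^3 - 76*y^2 - 70*y - 12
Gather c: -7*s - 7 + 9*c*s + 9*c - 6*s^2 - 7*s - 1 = c*(9*s + 9) - 6*s^2 - 14*s - 8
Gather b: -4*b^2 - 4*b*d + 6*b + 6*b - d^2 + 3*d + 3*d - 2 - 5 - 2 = -4*b^2 + b*(12 - 4*d) - d^2 + 6*d - 9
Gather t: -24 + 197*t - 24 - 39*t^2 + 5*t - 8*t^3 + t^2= -8*t^3 - 38*t^2 + 202*t - 48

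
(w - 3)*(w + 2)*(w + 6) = w^3 + 5*w^2 - 12*w - 36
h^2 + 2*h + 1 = (h + 1)^2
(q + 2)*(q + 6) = q^2 + 8*q + 12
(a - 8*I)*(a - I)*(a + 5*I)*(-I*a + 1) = -I*a^4 - 3*a^3 - 41*I*a^2 - 3*a - 40*I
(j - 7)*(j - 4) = j^2 - 11*j + 28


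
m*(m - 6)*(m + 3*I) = m^3 - 6*m^2 + 3*I*m^2 - 18*I*m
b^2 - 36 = (b - 6)*(b + 6)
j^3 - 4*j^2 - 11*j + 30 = (j - 5)*(j - 2)*(j + 3)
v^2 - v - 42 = (v - 7)*(v + 6)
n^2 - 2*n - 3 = (n - 3)*(n + 1)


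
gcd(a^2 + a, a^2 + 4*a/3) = a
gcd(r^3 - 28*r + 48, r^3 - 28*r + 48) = r^3 - 28*r + 48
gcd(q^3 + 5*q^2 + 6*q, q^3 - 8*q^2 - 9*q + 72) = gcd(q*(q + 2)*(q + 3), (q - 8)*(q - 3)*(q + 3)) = q + 3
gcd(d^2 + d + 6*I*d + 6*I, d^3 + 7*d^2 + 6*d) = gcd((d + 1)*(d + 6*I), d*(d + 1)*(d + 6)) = d + 1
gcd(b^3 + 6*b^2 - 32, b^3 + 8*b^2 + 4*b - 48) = b^2 + 2*b - 8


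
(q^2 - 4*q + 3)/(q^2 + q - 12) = (q - 1)/(q + 4)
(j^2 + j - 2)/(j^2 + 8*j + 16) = (j^2 + j - 2)/(j^2 + 8*j + 16)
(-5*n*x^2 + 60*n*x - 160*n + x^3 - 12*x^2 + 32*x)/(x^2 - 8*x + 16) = (-5*n*x + 40*n + x^2 - 8*x)/(x - 4)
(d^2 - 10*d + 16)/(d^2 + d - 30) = (d^2 - 10*d + 16)/(d^2 + d - 30)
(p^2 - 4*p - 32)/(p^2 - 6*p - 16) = (p + 4)/(p + 2)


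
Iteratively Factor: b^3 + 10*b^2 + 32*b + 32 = (b + 4)*(b^2 + 6*b + 8) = (b + 2)*(b + 4)*(b + 4)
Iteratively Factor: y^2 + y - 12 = (y - 3)*(y + 4)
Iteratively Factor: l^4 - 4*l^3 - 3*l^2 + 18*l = (l)*(l^3 - 4*l^2 - 3*l + 18) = l*(l - 3)*(l^2 - l - 6) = l*(l - 3)^2*(l + 2)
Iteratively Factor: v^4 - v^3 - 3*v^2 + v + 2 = (v + 1)*(v^3 - 2*v^2 - v + 2) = (v - 1)*(v + 1)*(v^2 - v - 2) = (v - 1)*(v + 1)^2*(v - 2)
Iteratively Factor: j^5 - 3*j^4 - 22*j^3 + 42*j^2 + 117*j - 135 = (j + 3)*(j^4 - 6*j^3 - 4*j^2 + 54*j - 45) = (j + 3)^2*(j^3 - 9*j^2 + 23*j - 15) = (j - 5)*(j + 3)^2*(j^2 - 4*j + 3) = (j - 5)*(j - 3)*(j + 3)^2*(j - 1)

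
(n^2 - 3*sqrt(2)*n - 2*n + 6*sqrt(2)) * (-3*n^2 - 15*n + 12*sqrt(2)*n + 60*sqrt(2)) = -3*n^4 - 9*n^3 + 21*sqrt(2)*n^3 - 42*n^2 + 63*sqrt(2)*n^2 - 210*sqrt(2)*n - 216*n + 720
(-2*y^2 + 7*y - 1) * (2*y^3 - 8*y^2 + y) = -4*y^5 + 30*y^4 - 60*y^3 + 15*y^2 - y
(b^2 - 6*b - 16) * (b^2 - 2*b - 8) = b^4 - 8*b^3 - 12*b^2 + 80*b + 128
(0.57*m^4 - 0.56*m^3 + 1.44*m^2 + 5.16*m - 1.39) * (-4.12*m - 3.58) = -2.3484*m^5 + 0.2666*m^4 - 3.928*m^3 - 26.4144*m^2 - 12.746*m + 4.9762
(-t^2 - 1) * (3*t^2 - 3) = 3 - 3*t^4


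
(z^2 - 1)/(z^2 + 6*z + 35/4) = 4*(z^2 - 1)/(4*z^2 + 24*z + 35)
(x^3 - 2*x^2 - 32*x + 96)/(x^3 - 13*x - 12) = (x^2 + 2*x - 24)/(x^2 + 4*x + 3)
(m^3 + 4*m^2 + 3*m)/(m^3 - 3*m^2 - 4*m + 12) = m*(m^2 + 4*m + 3)/(m^3 - 3*m^2 - 4*m + 12)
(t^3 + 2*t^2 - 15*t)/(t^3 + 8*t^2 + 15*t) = (t - 3)/(t + 3)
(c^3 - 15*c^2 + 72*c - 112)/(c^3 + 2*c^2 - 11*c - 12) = (c^3 - 15*c^2 + 72*c - 112)/(c^3 + 2*c^2 - 11*c - 12)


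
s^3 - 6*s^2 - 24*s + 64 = (s - 8)*(s - 2)*(s + 4)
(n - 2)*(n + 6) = n^2 + 4*n - 12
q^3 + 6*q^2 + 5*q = q*(q + 1)*(q + 5)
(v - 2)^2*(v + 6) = v^3 + 2*v^2 - 20*v + 24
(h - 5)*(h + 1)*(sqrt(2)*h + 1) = sqrt(2)*h^3 - 4*sqrt(2)*h^2 + h^2 - 5*sqrt(2)*h - 4*h - 5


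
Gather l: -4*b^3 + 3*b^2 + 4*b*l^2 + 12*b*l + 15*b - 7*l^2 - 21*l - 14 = -4*b^3 + 3*b^2 + 15*b + l^2*(4*b - 7) + l*(12*b - 21) - 14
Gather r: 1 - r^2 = 1 - r^2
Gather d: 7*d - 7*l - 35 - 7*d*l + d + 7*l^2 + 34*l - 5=d*(8 - 7*l) + 7*l^2 + 27*l - 40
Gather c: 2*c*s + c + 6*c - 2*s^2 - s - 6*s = c*(2*s + 7) - 2*s^2 - 7*s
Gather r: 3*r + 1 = 3*r + 1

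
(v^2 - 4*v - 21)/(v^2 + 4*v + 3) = (v - 7)/(v + 1)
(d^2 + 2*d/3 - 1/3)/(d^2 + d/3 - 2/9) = 3*(d + 1)/(3*d + 2)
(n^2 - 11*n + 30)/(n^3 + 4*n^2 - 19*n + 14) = (n^2 - 11*n + 30)/(n^3 + 4*n^2 - 19*n + 14)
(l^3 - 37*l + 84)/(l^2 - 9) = (l^2 + 3*l - 28)/(l + 3)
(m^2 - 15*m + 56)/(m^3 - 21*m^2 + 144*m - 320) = (m - 7)/(m^2 - 13*m + 40)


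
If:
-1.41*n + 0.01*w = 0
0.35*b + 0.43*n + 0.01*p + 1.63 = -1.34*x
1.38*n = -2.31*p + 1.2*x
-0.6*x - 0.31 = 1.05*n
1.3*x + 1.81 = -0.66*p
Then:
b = -1.05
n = 0.29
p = -0.71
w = 41.45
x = -1.03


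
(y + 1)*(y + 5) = y^2 + 6*y + 5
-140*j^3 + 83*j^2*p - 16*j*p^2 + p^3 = (-7*j + p)*(-5*j + p)*(-4*j + p)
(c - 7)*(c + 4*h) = c^2 + 4*c*h - 7*c - 28*h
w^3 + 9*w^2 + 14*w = w*(w + 2)*(w + 7)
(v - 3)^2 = v^2 - 6*v + 9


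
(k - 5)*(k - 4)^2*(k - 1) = k^4 - 14*k^3 + 69*k^2 - 136*k + 80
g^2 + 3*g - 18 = (g - 3)*(g + 6)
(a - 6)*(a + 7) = a^2 + a - 42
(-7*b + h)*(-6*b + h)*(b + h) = 42*b^3 + 29*b^2*h - 12*b*h^2 + h^3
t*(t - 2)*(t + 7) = t^3 + 5*t^2 - 14*t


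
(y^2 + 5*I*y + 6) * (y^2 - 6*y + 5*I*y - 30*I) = y^4 - 6*y^3 + 10*I*y^3 - 19*y^2 - 60*I*y^2 + 114*y + 30*I*y - 180*I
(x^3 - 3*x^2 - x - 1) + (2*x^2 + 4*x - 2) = x^3 - x^2 + 3*x - 3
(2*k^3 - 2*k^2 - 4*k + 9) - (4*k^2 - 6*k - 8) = 2*k^3 - 6*k^2 + 2*k + 17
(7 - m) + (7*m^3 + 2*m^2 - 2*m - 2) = 7*m^3 + 2*m^2 - 3*m + 5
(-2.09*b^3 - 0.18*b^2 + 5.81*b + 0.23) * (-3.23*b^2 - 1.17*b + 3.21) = 6.7507*b^5 + 3.0267*b^4 - 25.2646*b^3 - 8.1184*b^2 + 18.381*b + 0.7383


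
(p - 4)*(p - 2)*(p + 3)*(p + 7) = p^4 + 4*p^3 - 31*p^2 - 46*p + 168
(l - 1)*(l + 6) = l^2 + 5*l - 6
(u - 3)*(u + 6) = u^2 + 3*u - 18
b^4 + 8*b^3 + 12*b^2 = b^2*(b + 2)*(b + 6)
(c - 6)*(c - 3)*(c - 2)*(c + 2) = c^4 - 9*c^3 + 14*c^2 + 36*c - 72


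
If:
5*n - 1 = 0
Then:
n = 1/5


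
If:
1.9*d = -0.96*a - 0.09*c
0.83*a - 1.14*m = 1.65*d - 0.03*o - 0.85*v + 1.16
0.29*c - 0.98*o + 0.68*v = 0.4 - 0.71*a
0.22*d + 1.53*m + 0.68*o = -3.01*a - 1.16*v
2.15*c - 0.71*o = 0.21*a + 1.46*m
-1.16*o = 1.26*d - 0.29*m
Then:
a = 0.10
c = -0.38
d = -0.03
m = -0.53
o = -0.10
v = 0.51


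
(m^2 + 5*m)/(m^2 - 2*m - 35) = m/(m - 7)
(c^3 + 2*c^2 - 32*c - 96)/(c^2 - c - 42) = (-c^3 - 2*c^2 + 32*c + 96)/(-c^2 + c + 42)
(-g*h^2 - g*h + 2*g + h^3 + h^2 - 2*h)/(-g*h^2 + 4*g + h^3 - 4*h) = (h - 1)/(h - 2)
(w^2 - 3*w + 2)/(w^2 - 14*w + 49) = (w^2 - 3*w + 2)/(w^2 - 14*w + 49)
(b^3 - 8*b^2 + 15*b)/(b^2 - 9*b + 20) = b*(b - 3)/(b - 4)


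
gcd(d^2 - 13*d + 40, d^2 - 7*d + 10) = d - 5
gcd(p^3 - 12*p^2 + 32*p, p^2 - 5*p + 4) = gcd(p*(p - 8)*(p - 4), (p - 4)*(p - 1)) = p - 4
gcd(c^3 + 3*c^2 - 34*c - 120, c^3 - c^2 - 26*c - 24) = c^2 - 2*c - 24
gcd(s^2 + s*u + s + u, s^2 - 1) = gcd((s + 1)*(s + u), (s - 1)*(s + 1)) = s + 1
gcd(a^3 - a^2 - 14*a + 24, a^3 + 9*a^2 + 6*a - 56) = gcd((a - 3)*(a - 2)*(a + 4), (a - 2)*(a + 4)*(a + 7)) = a^2 + 2*a - 8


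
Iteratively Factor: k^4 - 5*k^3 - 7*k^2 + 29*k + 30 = (k + 2)*(k^3 - 7*k^2 + 7*k + 15) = (k - 5)*(k + 2)*(k^2 - 2*k - 3) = (k - 5)*(k + 1)*(k + 2)*(k - 3)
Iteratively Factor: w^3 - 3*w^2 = (w - 3)*(w^2) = w*(w - 3)*(w)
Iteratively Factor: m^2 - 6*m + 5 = (m - 5)*(m - 1)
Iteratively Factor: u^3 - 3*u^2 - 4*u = (u + 1)*(u^2 - 4*u) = (u - 4)*(u + 1)*(u)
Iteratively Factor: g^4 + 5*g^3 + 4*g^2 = (g)*(g^3 + 5*g^2 + 4*g) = g^2*(g^2 + 5*g + 4) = g^2*(g + 4)*(g + 1)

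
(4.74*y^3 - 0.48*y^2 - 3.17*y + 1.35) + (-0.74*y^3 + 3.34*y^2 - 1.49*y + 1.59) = 4.0*y^3 + 2.86*y^2 - 4.66*y + 2.94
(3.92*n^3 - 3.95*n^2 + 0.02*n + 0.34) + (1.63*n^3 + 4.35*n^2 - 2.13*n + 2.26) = 5.55*n^3 + 0.399999999999999*n^2 - 2.11*n + 2.6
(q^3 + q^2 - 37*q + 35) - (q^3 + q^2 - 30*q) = 35 - 7*q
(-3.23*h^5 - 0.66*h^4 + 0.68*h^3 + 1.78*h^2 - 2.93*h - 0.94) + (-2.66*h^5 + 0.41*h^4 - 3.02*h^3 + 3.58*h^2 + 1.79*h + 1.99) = -5.89*h^5 - 0.25*h^4 - 2.34*h^3 + 5.36*h^2 - 1.14*h + 1.05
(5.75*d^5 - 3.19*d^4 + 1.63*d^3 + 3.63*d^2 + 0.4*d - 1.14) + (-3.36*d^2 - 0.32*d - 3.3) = 5.75*d^5 - 3.19*d^4 + 1.63*d^3 + 0.27*d^2 + 0.08*d - 4.44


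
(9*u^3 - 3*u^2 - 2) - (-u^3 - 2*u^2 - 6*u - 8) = 10*u^3 - u^2 + 6*u + 6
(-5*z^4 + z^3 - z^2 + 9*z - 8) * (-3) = 15*z^4 - 3*z^3 + 3*z^2 - 27*z + 24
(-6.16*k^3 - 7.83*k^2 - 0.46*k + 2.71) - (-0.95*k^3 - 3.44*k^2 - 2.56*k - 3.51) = -5.21*k^3 - 4.39*k^2 + 2.1*k + 6.22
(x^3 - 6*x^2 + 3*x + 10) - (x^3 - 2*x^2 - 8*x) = -4*x^2 + 11*x + 10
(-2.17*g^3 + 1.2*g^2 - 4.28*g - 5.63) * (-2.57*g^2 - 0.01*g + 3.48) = 5.5769*g^5 - 3.0623*g^4 + 3.436*g^3 + 18.6879*g^2 - 14.8381*g - 19.5924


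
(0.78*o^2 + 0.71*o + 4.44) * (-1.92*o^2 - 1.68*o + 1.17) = -1.4976*o^4 - 2.6736*o^3 - 8.805*o^2 - 6.6285*o + 5.1948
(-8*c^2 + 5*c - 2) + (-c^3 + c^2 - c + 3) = -c^3 - 7*c^2 + 4*c + 1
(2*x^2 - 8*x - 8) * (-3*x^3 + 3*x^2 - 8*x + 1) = -6*x^5 + 30*x^4 - 16*x^3 + 42*x^2 + 56*x - 8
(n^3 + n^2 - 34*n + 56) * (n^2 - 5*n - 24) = n^5 - 4*n^4 - 63*n^3 + 202*n^2 + 536*n - 1344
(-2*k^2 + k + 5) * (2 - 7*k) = 14*k^3 - 11*k^2 - 33*k + 10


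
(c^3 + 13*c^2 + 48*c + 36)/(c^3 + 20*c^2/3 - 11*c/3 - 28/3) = 3*(c^2 + 12*c + 36)/(3*c^2 + 17*c - 28)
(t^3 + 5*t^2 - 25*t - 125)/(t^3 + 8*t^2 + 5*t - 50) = (t - 5)/(t - 2)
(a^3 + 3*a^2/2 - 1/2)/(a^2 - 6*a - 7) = (2*a^2 + a - 1)/(2*(a - 7))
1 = 1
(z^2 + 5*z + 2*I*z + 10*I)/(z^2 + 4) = (z + 5)/(z - 2*I)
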